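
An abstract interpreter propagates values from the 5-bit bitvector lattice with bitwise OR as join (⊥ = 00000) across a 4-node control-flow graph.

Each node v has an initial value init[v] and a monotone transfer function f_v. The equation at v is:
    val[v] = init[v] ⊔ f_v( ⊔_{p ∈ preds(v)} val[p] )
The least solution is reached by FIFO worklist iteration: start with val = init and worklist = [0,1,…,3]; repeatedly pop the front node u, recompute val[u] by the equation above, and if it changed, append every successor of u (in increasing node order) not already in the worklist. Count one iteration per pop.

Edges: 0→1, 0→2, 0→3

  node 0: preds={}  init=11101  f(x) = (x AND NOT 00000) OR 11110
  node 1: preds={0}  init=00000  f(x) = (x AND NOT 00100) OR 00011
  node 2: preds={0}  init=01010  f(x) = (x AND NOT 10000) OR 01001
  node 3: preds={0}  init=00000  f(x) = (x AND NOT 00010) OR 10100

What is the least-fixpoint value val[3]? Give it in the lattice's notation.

11101

Trace (4 dequeues):
  [1] u=0 | in 00000 | out 11111 | prev 11101 | push {}
  [2] u=1 | in 11111 | out 11011 | prev 00000 | push {}
  [3] u=2 | in 11111 | out 01111 | prev 01010 | push {}
  [4] u=3 | in 11111 | out 11101 | prev 00000 | push {}

Converged values:
  [0] 11111
  [1] 11011
  [2] 01111
  [3] 11101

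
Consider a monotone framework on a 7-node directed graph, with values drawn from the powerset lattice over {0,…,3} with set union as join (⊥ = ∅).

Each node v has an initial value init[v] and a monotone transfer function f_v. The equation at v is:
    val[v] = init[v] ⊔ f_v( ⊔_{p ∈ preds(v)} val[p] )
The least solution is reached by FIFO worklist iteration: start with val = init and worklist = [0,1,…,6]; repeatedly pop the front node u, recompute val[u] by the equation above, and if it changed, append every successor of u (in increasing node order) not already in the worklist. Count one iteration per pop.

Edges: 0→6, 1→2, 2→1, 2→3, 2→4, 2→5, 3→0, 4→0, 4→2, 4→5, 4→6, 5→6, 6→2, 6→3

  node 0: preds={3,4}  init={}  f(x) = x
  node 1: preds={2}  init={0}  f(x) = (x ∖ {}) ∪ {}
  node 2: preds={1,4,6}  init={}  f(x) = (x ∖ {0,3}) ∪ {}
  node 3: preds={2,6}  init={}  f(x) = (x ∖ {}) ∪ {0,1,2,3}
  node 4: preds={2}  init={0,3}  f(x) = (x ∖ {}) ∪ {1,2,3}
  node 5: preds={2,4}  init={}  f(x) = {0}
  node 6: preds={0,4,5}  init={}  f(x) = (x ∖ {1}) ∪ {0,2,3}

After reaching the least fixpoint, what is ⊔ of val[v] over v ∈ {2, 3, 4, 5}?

{0,1,2,3}

Iteration log — 15 steps:
  step 1. node 0  ⊔preds={0,3}  new={0,3}  old={}  +wl: 
  step 2. node 1  ⊔preds={}  new={0}  stable
  step 3. node 2  ⊔preds={0,3}  new={}  stable
  step 4. node 3  ⊔preds={}  new={0,1,2,3}  old={}  +wl: 0
  step 5. node 4  ⊔preds={}  new={0,1,2,3}  old={0,3}  +wl: 2
  step 6. node 5  ⊔preds={0,1,2,3}  new={0}  old={}  +wl: 
  step 7. node 6  ⊔preds={0,1,2,3}  new={0,2,3}  old={}  +wl: 3
  step 8. node 0  ⊔preds={0,1,2,3}  new={0,1,2,3}  old={0,3}  +wl: 6
  step 9. node 2  ⊔preds={0,1,2,3}  new={1,2}  old={}  +wl: 1,4,5
  step 10. node 3  ⊔preds={0,1,2,3}  new={0,1,2,3}  stable
  step 11. node 6  ⊔preds={0,1,2,3}  new={0,2,3}  stable
  step 12. node 1  ⊔preds={1,2}  new={0,1,2}  old={0}  +wl: 2
  step 13. node 4  ⊔preds={1,2}  new={0,1,2,3}  stable
  step 14. node 5  ⊔preds={0,1,2,3}  new={0}  stable
  step 15. node 2  ⊔preds={0,1,2,3}  new={1,2}  stable

Least fixpoint reached:
  node 0: {0,1,2,3}
  node 1: {0,1,2}
  node 2: {1,2}
  node 3: {0,1,2,3}
  node 4: {0,1,2,3}
  node 5: {0}
  node 6: {0,2,3}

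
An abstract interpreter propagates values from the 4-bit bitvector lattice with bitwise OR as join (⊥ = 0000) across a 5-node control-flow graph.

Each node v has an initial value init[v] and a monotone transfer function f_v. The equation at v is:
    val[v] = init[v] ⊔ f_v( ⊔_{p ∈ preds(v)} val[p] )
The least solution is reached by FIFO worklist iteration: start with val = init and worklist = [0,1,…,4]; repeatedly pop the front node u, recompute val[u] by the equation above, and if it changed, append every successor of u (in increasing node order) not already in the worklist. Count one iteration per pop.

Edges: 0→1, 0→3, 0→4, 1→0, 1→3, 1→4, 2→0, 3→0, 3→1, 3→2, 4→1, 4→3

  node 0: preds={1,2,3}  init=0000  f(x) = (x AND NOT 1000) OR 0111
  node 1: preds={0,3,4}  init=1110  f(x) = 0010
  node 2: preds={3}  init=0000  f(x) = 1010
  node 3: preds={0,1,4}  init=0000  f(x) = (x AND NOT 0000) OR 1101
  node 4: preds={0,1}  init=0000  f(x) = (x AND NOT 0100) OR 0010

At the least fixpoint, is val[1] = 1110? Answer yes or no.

Worklist (9 pops):
  #1 pop 0: in=1110 → 0111 (was 0000); enqueue []
  #2 pop 1: in=0111 → 1110 (no change)
  #3 pop 2: in=0000 → 1010 (was 0000); enqueue [0]
  #4 pop 3: in=1111 → 1111 (was 0000); enqueue [1,2]
  #5 pop 4: in=1111 → 1011 (was 0000); enqueue [3]
  #6 pop 0: in=1111 → 0111 (no change)
  #7 pop 1: in=1111 → 1110 (no change)
  #8 pop 2: in=1111 → 1010 (no change)
  #9 pop 3: in=1111 → 1111 (no change)

Fixpoint:
  val[0] = 0111
  val[1] = 1110
  val[2] = 1010
  val[3] = 1111
  val[4] = 1011

yes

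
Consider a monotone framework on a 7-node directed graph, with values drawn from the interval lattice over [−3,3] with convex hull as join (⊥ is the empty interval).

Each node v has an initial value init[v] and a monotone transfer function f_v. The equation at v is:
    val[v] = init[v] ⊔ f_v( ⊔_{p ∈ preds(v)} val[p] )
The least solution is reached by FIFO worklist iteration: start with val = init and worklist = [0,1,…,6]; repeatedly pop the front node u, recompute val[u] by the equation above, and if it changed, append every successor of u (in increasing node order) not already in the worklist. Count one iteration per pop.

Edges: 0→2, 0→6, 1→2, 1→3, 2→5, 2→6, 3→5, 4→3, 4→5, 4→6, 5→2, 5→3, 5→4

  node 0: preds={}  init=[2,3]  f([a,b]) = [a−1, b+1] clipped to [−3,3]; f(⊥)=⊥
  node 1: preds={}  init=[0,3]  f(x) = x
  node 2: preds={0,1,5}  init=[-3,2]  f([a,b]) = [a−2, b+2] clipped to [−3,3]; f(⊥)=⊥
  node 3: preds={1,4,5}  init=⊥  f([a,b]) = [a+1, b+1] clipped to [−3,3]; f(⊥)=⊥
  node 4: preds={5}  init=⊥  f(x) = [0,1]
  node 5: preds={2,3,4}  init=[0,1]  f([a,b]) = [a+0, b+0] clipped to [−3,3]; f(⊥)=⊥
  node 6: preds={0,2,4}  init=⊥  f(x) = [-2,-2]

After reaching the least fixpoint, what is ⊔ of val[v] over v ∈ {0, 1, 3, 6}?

[-2,3]

Iteration log — 11 steps:
  step 1. node 0  ⊔preds=⊥  new=[2,3]  stable
  step 2. node 1  ⊔preds=⊥  new=[0,3]  stable
  step 3. node 2  ⊔preds=[0,3]  new=[-3,3]  old=[-3,2]  +wl: 
  step 4. node 3  ⊔preds=[0,3]  new=[1,3]  old=⊥  +wl: 
  step 5. node 4  ⊔preds=[0,1]  new=[0,1]  old=⊥  +wl: 3
  step 6. node 5  ⊔preds=[-3,3]  new=[-3,3]  old=[0,1]  +wl: 2,4
  step 7. node 6  ⊔preds=[-3,3]  new=[-2,-2]  old=⊥  +wl: 
  step 8. node 3  ⊔preds=[-3,3]  new=[-2,3]  old=[1,3]  +wl: 5
  step 9. node 2  ⊔preds=[-3,3]  new=[-3,3]  stable
  step 10. node 4  ⊔preds=[-3,3]  new=[0,1]  stable
  step 11. node 5  ⊔preds=[-3,3]  new=[-3,3]  stable

Least fixpoint reached:
  node 0: [2,3]
  node 1: [0,3]
  node 2: [-3,3]
  node 3: [-2,3]
  node 4: [0,1]
  node 5: [-3,3]
  node 6: [-2,-2]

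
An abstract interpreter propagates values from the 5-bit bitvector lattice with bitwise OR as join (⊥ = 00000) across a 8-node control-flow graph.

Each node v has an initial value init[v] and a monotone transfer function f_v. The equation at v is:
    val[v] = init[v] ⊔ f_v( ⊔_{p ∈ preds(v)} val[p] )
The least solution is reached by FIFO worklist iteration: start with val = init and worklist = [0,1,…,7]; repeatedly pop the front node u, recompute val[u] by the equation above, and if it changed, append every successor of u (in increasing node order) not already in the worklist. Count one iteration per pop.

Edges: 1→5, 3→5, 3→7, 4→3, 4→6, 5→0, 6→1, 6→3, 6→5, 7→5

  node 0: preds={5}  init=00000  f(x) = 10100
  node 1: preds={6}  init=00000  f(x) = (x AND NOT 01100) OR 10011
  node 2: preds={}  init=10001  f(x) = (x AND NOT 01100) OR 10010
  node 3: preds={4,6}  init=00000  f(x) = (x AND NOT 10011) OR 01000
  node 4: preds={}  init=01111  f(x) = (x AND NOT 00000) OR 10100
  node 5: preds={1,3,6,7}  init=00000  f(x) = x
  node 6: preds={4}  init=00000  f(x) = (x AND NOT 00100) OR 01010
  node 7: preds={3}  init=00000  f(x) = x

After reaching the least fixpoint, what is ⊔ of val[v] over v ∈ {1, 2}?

Trace (12 dequeues):
  [1] u=0 | in 00000 | out 10100 | prev 00000 | push {}
  [2] u=1 | in 00000 | out 10011 | prev 00000 | push {}
  [3] u=2 | in 00000 | out 10011 | prev 10001 | push {}
  [4] u=3 | in 01111 | out 01100 | prev 00000 | push {}
  [5] u=4 | in 00000 | out 11111 | prev 01111 | push {3}
  [6] u=5 | in 11111 | out 11111 | prev 00000 | push {0}
  [7] u=6 | in 11111 | out 11011 | prev 00000 | push {1,5}
  [8] u=7 | in 01100 | out 01100 | prev 00000 | push {}
  [9] u=3 | in 11111 | out 01100 | ==
  [10] u=0 | in 11111 | out 10100 | ==
  [11] u=1 | in 11011 | out 10011 | ==
  [12] u=5 | in 11111 | out 11111 | ==

Converged values:
  [0] 10100
  [1] 10011
  [2] 10011
  [3] 01100
  [4] 11111
  [5] 11111
  [6] 11011
  [7] 01100

10011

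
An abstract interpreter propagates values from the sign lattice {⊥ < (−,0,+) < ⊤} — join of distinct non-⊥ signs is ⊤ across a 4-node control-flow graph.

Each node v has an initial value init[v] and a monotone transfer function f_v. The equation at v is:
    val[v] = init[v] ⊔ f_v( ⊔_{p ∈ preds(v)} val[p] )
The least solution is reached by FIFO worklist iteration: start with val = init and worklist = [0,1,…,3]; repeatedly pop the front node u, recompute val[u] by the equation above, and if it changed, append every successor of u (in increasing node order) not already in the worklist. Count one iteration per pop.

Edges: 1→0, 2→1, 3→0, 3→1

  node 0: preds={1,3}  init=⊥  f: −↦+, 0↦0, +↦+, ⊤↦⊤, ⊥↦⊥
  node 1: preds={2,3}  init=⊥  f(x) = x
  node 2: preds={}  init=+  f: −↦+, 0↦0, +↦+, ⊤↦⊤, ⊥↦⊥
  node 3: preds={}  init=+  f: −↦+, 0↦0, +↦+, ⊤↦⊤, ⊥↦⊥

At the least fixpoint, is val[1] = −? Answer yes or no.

no

Trace (5 dequeues):
  [1] u=0 | in + | out + | prev ⊥ | push {}
  [2] u=1 | in + | out + | prev ⊥ | push {0}
  [3] u=2 | in ⊥ | out + | ==
  [4] u=3 | in ⊥ | out + | ==
  [5] u=0 | in + | out + | ==

Converged values:
  [0] +
  [1] +
  [2] +
  [3] +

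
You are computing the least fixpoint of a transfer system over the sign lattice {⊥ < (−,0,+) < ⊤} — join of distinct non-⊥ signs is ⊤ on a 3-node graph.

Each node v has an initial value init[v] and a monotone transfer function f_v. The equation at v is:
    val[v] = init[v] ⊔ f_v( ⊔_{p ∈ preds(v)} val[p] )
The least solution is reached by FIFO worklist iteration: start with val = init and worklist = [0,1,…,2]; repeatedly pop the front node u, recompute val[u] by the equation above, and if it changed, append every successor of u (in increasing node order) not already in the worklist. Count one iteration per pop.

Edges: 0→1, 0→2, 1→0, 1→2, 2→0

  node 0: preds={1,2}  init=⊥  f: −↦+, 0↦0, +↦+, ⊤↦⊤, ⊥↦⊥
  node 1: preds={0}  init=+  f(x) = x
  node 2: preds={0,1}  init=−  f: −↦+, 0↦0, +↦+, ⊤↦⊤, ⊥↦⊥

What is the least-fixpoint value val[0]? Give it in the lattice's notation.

Trace (4 dequeues):
  [1] u=0 | in ⊤ | out ⊤ | prev ⊥ | push {}
  [2] u=1 | in ⊤ | out ⊤ | prev + | push {0}
  [3] u=2 | in ⊤ | out ⊤ | prev − | push {}
  [4] u=0 | in ⊤ | out ⊤ | ==

Converged values:
  [0] ⊤
  [1] ⊤
  [2] ⊤

⊤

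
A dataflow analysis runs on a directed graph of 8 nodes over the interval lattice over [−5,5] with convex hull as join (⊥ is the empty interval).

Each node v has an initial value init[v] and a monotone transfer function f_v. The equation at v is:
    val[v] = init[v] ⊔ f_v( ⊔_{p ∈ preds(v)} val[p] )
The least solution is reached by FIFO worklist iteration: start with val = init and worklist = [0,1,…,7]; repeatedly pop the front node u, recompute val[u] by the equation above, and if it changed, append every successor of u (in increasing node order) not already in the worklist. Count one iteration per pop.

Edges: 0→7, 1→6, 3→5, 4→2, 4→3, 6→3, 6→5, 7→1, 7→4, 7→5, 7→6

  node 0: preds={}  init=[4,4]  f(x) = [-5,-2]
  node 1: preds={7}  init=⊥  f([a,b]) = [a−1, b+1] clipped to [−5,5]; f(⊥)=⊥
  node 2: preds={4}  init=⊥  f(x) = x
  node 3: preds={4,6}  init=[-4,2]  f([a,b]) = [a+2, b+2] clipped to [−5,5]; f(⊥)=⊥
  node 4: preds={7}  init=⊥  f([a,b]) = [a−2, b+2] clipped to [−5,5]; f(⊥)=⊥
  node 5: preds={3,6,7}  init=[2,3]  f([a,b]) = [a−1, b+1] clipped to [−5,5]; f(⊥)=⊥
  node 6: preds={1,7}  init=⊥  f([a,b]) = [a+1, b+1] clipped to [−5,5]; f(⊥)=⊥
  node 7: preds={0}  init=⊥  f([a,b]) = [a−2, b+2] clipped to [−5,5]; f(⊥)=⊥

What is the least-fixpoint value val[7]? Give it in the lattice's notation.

Worklist (15 pops):
  #1 pop 0: in=⊥ → [-5,4] (was [4,4]); enqueue []
  #2 pop 1: in=⊥ → ⊥ (no change)
  #3 pop 2: in=⊥ → ⊥ (no change)
  #4 pop 3: in=⊥ → [-4,2] (no change)
  #5 pop 4: in=⊥ → ⊥ (no change)
  #6 pop 5: in=[-4,2] → [-5,3] (was [2,3]); enqueue []
  #7 pop 6: in=⊥ → ⊥ (no change)
  #8 pop 7: in=[-5,4] → [-5,5] (was ⊥); enqueue [1,4,5,6]
  #9 pop 1: in=[-5,5] → [-5,5] (was ⊥); enqueue []
  #10 pop 4: in=[-5,5] → [-5,5] (was ⊥); enqueue [2,3]
  #11 pop 5: in=[-5,5] → [-5,5] (was [-5,3]); enqueue []
  #12 pop 6: in=[-5,5] → [-4,5] (was ⊥); enqueue [5]
  #13 pop 2: in=[-5,5] → [-5,5] (was ⊥); enqueue []
  #14 pop 3: in=[-5,5] → [-4,5] (was [-4,2]); enqueue []
  #15 pop 5: in=[-5,5] → [-5,5] (no change)

Fixpoint:
  val[0] = [-5,4]
  val[1] = [-5,5]
  val[2] = [-5,5]
  val[3] = [-4,5]
  val[4] = [-5,5]
  val[5] = [-5,5]
  val[6] = [-4,5]
  val[7] = [-5,5]

[-5,5]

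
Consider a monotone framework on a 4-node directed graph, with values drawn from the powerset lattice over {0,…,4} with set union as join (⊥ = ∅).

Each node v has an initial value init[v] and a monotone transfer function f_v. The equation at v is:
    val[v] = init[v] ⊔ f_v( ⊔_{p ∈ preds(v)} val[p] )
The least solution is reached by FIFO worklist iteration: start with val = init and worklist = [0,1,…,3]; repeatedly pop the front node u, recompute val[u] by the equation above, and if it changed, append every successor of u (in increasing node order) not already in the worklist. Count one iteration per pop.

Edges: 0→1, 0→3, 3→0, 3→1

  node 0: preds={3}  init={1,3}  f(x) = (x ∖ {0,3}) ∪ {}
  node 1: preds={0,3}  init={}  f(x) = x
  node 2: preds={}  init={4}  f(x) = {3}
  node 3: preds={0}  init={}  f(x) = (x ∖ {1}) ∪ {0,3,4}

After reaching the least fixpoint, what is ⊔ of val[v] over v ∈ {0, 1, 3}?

{0,1,3,4}

Worklist (7 pops):
  #1 pop 0: in={} → {1,3} (no change)
  #2 pop 1: in={1,3} → {1,3} (was {}); enqueue []
  #3 pop 2: in={} → {3,4} (was {4}); enqueue []
  #4 pop 3: in={1,3} → {0,3,4} (was {}); enqueue [0,1]
  #5 pop 0: in={0,3,4} → {1,3,4} (was {1,3}); enqueue [3]
  #6 pop 1: in={0,1,3,4} → {0,1,3,4} (was {1,3}); enqueue []
  #7 pop 3: in={1,3,4} → {0,3,4} (no change)

Fixpoint:
  val[0] = {1,3,4}
  val[1] = {0,1,3,4}
  val[2] = {3,4}
  val[3] = {0,3,4}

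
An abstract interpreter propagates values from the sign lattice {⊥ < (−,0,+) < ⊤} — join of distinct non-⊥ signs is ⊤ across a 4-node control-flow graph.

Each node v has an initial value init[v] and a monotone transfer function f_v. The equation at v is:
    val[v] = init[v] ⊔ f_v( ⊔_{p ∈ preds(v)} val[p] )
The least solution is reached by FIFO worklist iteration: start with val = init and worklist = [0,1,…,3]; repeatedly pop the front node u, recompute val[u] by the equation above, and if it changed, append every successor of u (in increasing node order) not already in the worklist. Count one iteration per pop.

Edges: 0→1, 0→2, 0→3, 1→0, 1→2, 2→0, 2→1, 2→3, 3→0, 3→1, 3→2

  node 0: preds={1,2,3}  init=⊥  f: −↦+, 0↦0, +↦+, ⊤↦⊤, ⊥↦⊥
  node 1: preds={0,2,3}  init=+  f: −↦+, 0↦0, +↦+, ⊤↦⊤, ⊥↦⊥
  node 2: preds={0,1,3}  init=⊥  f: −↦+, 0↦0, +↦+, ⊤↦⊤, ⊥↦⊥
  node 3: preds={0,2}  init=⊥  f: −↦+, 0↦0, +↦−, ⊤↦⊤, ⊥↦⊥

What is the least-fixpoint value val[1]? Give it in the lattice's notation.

⊤

Trace (11 dequeues):
  [1] u=0 | in + | out + | prev ⊥ | push {}
  [2] u=1 | in + | out + | ==
  [3] u=2 | in + | out + | prev ⊥ | push {0,1}
  [4] u=3 | in + | out − | prev ⊥ | push {2}
  [5] u=0 | in ⊤ | out ⊤ | prev + | push {3}
  [6] u=1 | in ⊤ | out ⊤ | prev + | push {0}
  [7] u=2 | in ⊤ | out ⊤ | prev + | push {1}
  [8] u=3 | in ⊤ | out ⊤ | prev − | push {2}
  [9] u=0 | in ⊤ | out ⊤ | ==
  [10] u=1 | in ⊤ | out ⊤ | ==
  [11] u=2 | in ⊤ | out ⊤ | ==

Converged values:
  [0] ⊤
  [1] ⊤
  [2] ⊤
  [3] ⊤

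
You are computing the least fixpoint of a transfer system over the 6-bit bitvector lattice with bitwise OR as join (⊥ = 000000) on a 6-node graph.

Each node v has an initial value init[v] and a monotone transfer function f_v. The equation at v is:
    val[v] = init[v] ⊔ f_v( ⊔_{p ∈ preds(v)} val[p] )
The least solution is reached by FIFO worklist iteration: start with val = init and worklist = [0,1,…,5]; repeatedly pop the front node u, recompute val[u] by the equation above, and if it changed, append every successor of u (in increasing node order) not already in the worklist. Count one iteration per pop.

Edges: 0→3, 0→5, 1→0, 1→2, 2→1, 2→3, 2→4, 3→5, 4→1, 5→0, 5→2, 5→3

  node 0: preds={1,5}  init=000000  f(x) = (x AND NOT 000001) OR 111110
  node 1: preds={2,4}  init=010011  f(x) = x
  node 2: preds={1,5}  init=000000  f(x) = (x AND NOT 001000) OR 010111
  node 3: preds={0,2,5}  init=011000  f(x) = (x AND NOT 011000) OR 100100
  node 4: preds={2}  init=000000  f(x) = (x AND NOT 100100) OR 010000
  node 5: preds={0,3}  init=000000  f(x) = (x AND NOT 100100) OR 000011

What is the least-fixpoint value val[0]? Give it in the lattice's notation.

111110

Worklist (10 pops):
  #1 pop 0: in=010011 → 111110 (was 000000); enqueue []
  #2 pop 1: in=000000 → 010011 (no change)
  #3 pop 2: in=010011 → 010111 (was 000000); enqueue [1]
  #4 pop 3: in=111111 → 111111 (was 011000); enqueue []
  #5 pop 4: in=010111 → 010011 (was 000000); enqueue []
  #6 pop 5: in=111111 → 011011 (was 000000); enqueue [0,2,3]
  #7 pop 1: in=010111 → 010111 (was 010011); enqueue []
  #8 pop 0: in=011111 → 111110 (no change)
  #9 pop 2: in=011111 → 010111 (no change)
  #10 pop 3: in=111111 → 111111 (no change)

Fixpoint:
  val[0] = 111110
  val[1] = 010111
  val[2] = 010111
  val[3] = 111111
  val[4] = 010011
  val[5] = 011011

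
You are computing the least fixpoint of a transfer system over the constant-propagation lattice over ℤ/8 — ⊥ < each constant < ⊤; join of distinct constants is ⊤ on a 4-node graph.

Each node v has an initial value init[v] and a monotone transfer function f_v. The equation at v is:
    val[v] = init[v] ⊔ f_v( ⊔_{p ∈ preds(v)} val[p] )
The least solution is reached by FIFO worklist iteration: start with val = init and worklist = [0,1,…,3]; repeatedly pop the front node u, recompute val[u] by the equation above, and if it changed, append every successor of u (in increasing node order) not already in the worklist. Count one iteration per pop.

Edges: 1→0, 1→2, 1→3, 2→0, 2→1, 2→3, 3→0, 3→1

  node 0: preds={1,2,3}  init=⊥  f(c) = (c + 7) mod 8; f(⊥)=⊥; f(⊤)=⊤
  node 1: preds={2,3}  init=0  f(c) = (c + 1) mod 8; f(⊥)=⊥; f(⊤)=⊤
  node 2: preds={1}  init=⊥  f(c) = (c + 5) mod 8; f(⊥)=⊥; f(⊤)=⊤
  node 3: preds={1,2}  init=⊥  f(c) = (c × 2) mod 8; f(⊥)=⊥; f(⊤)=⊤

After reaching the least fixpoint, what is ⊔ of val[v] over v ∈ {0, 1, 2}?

Iteration log — 11 steps:
  step 1. node 0  ⊔preds=0  new=7  old=⊥  +wl: 
  step 2. node 1  ⊔preds=⊥  new=0  stable
  step 3. node 2  ⊔preds=0  new=5  old=⊥  +wl: 0,1
  step 4. node 3  ⊔preds=⊤  new=⊤  old=⊥  +wl: 
  step 5. node 0  ⊔preds=⊤  new=⊤  old=7  +wl: 
  step 6. node 1  ⊔preds=⊤  new=⊤  old=0  +wl: 0,2,3
  step 7. node 0  ⊔preds=⊤  new=⊤  stable
  step 8. node 2  ⊔preds=⊤  new=⊤  old=5  +wl: 0,1
  step 9. node 3  ⊔preds=⊤  new=⊤  stable
  step 10. node 0  ⊔preds=⊤  new=⊤  stable
  step 11. node 1  ⊔preds=⊤  new=⊤  stable

Least fixpoint reached:
  node 0: ⊤
  node 1: ⊤
  node 2: ⊤
  node 3: ⊤

⊤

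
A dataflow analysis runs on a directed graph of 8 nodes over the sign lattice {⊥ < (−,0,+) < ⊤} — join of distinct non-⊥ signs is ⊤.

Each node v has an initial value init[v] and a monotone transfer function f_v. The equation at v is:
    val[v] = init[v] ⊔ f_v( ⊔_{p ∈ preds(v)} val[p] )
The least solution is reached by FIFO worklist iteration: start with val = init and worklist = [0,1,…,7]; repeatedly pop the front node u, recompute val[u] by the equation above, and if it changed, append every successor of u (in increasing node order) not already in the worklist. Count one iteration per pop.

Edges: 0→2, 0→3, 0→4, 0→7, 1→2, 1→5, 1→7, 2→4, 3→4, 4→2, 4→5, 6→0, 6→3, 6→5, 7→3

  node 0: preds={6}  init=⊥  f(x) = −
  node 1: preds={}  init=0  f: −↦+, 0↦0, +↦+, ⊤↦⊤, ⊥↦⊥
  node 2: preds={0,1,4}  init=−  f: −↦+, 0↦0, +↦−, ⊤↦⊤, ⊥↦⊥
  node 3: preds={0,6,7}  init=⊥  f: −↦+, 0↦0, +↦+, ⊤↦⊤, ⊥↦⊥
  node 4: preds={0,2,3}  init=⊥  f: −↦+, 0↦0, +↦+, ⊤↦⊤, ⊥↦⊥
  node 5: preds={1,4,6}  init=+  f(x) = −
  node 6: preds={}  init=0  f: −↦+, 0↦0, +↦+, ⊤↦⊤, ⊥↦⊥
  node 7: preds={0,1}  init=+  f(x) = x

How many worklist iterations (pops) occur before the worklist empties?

Worklist (10 pops):
  #1 pop 0: in=0 → − (was ⊥); enqueue []
  #2 pop 1: in=⊥ → 0 (no change)
  #3 pop 2: in=⊤ → ⊤ (was −); enqueue []
  #4 pop 3: in=⊤ → ⊤ (was ⊥); enqueue []
  #5 pop 4: in=⊤ → ⊤ (was ⊥); enqueue [2]
  #6 pop 5: in=⊤ → ⊤ (was +); enqueue []
  #7 pop 6: in=⊥ → 0 (no change)
  #8 pop 7: in=⊤ → ⊤ (was +); enqueue [3]
  #9 pop 2: in=⊤ → ⊤ (no change)
  #10 pop 3: in=⊤ → ⊤ (no change)

Fixpoint:
  val[0] = −
  val[1] = 0
  val[2] = ⊤
  val[3] = ⊤
  val[4] = ⊤
  val[5] = ⊤
  val[6] = 0
  val[7] = ⊤

10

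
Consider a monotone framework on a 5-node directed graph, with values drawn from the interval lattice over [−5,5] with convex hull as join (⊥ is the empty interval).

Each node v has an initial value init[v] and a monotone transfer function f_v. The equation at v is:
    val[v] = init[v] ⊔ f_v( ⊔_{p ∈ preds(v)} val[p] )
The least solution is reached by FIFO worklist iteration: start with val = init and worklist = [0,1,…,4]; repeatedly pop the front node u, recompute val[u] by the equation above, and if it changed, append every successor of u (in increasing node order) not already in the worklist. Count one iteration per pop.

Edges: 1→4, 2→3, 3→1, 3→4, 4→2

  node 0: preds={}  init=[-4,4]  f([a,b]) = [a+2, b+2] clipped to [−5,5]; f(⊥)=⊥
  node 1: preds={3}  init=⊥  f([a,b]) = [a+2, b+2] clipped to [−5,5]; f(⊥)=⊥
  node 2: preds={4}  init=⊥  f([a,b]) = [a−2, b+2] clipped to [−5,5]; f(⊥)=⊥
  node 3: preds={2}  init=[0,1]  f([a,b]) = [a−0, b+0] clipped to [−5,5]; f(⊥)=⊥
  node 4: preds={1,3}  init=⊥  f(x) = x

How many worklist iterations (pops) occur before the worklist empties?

Trace (18 dequeues):
  [1] u=0 | in ⊥ | out [-4,4] | ==
  [2] u=1 | in [0,1] | out [2,3] | prev ⊥ | push {}
  [3] u=2 | in ⊥ | out ⊥ | ==
  [4] u=3 | in ⊥ | out [0,1] | ==
  [5] u=4 | in [0,3] | out [0,3] | prev ⊥ | push {2}
  [6] u=2 | in [0,3] | out [-2,5] | prev ⊥ | push {3}
  [7] u=3 | in [-2,5] | out [-2,5] | prev [0,1] | push {1,4}
  [8] u=1 | in [-2,5] | out [0,5] | prev [2,3] | push {}
  [9] u=4 | in [-2,5] | out [-2,5] | prev [0,3] | push {2}
  [10] u=2 | in [-2,5] | out [-4,5] | prev [-2,5] | push {3}
  [11] u=3 | in [-4,5] | out [-4,5] | prev [-2,5] | push {1,4}
  [12] u=1 | in [-4,5] | out [-2,5] | prev [0,5] | push {}
  [13] u=4 | in [-4,5] | out [-4,5] | prev [-2,5] | push {2}
  [14] u=2 | in [-4,5] | out [-5,5] | prev [-4,5] | push {3}
  [15] u=3 | in [-5,5] | out [-5,5] | prev [-4,5] | push {1,4}
  [16] u=1 | in [-5,5] | out [-3,5] | prev [-2,5] | push {}
  [17] u=4 | in [-5,5] | out [-5,5] | prev [-4,5] | push {2}
  [18] u=2 | in [-5,5] | out [-5,5] | ==

Converged values:
  [0] [-4,4]
  [1] [-3,5]
  [2] [-5,5]
  [3] [-5,5]
  [4] [-5,5]

18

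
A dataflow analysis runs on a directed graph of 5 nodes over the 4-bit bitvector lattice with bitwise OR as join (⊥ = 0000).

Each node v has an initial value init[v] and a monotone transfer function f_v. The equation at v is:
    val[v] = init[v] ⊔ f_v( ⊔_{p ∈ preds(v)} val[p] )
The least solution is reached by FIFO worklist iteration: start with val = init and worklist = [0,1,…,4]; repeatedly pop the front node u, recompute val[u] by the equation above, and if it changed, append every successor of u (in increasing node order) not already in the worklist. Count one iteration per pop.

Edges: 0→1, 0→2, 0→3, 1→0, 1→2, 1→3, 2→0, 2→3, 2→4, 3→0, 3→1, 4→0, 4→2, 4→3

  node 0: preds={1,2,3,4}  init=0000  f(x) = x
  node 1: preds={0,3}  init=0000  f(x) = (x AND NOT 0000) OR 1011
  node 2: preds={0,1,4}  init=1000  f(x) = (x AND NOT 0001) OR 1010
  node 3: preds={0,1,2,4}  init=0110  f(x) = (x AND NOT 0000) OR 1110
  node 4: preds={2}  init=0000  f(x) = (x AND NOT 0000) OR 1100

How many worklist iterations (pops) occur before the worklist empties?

Iteration log — 9 steps:
  step 1. node 0  ⊔preds=1110  new=1110  old=0000  +wl: 
  step 2. node 1  ⊔preds=1110  new=1111  old=0000  +wl: 0
  step 3. node 2  ⊔preds=1111  new=1110  old=1000  +wl: 
  step 4. node 3  ⊔preds=1111  new=1111  old=0110  +wl: 1
  step 5. node 4  ⊔preds=1110  new=1110  old=0000  +wl: 2,3
  step 6. node 0  ⊔preds=1111  new=1111  old=1110  +wl: 
  step 7. node 1  ⊔preds=1111  new=1111  stable
  step 8. node 2  ⊔preds=1111  new=1110  stable
  step 9. node 3  ⊔preds=1111  new=1111  stable

Least fixpoint reached:
  node 0: 1111
  node 1: 1111
  node 2: 1110
  node 3: 1111
  node 4: 1110

9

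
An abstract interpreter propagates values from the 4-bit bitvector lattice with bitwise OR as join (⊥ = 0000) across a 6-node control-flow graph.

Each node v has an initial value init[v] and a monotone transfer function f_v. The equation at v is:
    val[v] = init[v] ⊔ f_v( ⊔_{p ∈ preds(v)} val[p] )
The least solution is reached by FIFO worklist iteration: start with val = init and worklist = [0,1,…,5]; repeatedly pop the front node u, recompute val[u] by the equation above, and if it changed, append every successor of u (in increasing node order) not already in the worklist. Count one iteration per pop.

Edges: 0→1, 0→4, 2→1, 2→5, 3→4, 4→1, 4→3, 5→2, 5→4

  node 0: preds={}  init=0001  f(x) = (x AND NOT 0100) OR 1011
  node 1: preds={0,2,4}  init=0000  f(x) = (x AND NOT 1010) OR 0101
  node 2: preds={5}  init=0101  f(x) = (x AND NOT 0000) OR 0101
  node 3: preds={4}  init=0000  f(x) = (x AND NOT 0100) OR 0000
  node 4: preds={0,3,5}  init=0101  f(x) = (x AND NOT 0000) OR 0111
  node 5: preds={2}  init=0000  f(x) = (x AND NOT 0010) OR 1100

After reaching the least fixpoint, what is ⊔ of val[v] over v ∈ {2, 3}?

1111

Worklist (12 pops):
  #1 pop 0: in=0000 → 1011 (was 0001); enqueue []
  #2 pop 1: in=1111 → 0101 (was 0000); enqueue []
  #3 pop 2: in=0000 → 0101 (no change)
  #4 pop 3: in=0101 → 0001 (was 0000); enqueue []
  #5 pop 4: in=1011 → 1111 (was 0101); enqueue [1,3]
  #6 pop 5: in=0101 → 1101 (was 0000); enqueue [2,4]
  #7 pop 1: in=1111 → 0101 (no change)
  #8 pop 3: in=1111 → 1011 (was 0001); enqueue []
  #9 pop 2: in=1101 → 1101 (was 0101); enqueue [1,5]
  #10 pop 4: in=1111 → 1111 (no change)
  #11 pop 1: in=1111 → 0101 (no change)
  #12 pop 5: in=1101 → 1101 (no change)

Fixpoint:
  val[0] = 1011
  val[1] = 0101
  val[2] = 1101
  val[3] = 1011
  val[4] = 1111
  val[5] = 1101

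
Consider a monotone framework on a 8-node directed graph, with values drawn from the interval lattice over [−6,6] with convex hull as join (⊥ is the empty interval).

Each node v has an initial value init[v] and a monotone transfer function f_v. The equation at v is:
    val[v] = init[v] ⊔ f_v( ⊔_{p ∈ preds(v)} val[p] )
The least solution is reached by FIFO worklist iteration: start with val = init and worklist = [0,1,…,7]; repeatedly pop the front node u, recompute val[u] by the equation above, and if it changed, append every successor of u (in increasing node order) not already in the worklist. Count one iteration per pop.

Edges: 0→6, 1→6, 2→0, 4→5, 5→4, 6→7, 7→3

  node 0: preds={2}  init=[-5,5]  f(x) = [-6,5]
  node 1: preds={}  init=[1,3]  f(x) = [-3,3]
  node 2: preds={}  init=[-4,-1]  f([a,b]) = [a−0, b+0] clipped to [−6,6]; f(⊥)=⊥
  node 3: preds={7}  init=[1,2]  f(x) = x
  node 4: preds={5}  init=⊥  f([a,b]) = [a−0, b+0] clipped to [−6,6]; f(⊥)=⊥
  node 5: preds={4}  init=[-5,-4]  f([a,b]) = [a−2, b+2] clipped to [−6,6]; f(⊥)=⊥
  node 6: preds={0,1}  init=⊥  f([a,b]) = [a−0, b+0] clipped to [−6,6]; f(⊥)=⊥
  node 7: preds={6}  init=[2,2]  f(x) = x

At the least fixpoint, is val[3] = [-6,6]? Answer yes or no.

Trace (19 dequeues):
  [1] u=0 | in [-4,-1] | out [-6,5] | prev [-5,5] | push {}
  [2] u=1 | in ⊥ | out [-3,3] | prev [1,3] | push {}
  [3] u=2 | in ⊥ | out [-4,-1] | ==
  [4] u=3 | in [2,2] | out [1,2] | ==
  [5] u=4 | in [-5,-4] | out [-5,-4] | prev ⊥ | push {}
  [6] u=5 | in [-5,-4] | out [-6,-2] | prev [-5,-4] | push {4}
  [7] u=6 | in [-6,5] | out [-6,5] | prev ⊥ | push {}
  [8] u=7 | in [-6,5] | out [-6,5] | prev [2,2] | push {3}
  [9] u=4 | in [-6,-2] | out [-6,-2] | prev [-5,-4] | push {5}
  [10] u=3 | in [-6,5] | out [-6,5] | prev [1,2] | push {}
  [11] u=5 | in [-6,-2] | out [-6,0] | prev [-6,-2] | push {4}
  [12] u=4 | in [-6,0] | out [-6,0] | prev [-6,-2] | push {5}
  [13] u=5 | in [-6,0] | out [-6,2] | prev [-6,0] | push {4}
  [14] u=4 | in [-6,2] | out [-6,2] | prev [-6,0] | push {5}
  [15] u=5 | in [-6,2] | out [-6,4] | prev [-6,2] | push {4}
  [16] u=4 | in [-6,4] | out [-6,4] | prev [-6,2] | push {5}
  [17] u=5 | in [-6,4] | out [-6,6] | prev [-6,4] | push {4}
  [18] u=4 | in [-6,6] | out [-6,6] | prev [-6,4] | push {5}
  [19] u=5 | in [-6,6] | out [-6,6] | ==

Converged values:
  [0] [-6,5]
  [1] [-3,3]
  [2] [-4,-1]
  [3] [-6,5]
  [4] [-6,6]
  [5] [-6,6]
  [6] [-6,5]
  [7] [-6,5]

no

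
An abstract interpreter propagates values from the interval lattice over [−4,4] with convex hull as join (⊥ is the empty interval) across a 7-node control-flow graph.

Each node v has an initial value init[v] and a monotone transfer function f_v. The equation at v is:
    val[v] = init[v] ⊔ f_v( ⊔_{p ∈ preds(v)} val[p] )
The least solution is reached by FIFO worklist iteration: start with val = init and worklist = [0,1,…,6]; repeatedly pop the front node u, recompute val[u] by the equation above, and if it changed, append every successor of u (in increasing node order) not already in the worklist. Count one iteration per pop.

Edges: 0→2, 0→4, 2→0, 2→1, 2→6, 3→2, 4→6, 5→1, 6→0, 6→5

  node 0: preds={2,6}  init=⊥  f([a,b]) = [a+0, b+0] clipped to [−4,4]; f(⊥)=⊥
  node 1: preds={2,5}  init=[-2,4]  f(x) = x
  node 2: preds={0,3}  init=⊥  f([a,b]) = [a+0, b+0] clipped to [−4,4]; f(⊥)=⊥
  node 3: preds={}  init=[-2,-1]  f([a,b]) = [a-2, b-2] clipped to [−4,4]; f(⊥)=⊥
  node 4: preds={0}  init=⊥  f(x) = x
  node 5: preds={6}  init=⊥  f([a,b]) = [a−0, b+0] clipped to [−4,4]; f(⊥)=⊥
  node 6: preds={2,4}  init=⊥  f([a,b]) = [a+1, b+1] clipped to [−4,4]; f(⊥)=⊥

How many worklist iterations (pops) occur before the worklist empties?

43

Trace (43 dequeues):
  [1] u=0 | in ⊥ | out ⊥ | ==
  [2] u=1 | in ⊥ | out [-2,4] | ==
  [3] u=2 | in [-2,-1] | out [-2,-1] | prev ⊥ | push {0,1}
  [4] u=3 | in ⊥ | out [-2,-1] | ==
  [5] u=4 | in ⊥ | out ⊥ | ==
  [6] u=5 | in ⊥ | out ⊥ | ==
  [7] u=6 | in [-2,-1] | out [-1,0] | prev ⊥ | push {5}
  [8] u=0 | in [-2,0] | out [-2,0] | prev ⊥ | push {2,4}
  [9] u=1 | in [-2,-1] | out [-2,4] | ==
  [10] u=5 | in [-1,0] | out [-1,0] | prev ⊥ | push {1}
  [11] u=2 | in [-2,0] | out [-2,0] | prev [-2,-1] | push {0,6}
  [12] u=4 | in [-2,0] | out [-2,0] | prev ⊥ | push {}
  [13] u=1 | in [-2,0] | out [-2,4] | ==
  [14] u=0 | in [-2,0] | out [-2,0] | ==
  [15] u=6 | in [-2,0] | out [-1,1] | prev [-1,0] | push {0,5}
  [16] u=0 | in [-2,1] | out [-2,1] | prev [-2,0] | push {2,4}
  [17] u=5 | in [-1,1] | out [-1,1] | prev [-1,0] | push {1}
  [18] u=2 | in [-2,1] | out [-2,1] | prev [-2,0] | push {0,6}
  [19] u=4 | in [-2,1] | out [-2,1] | prev [-2,0] | push {}
  [20] u=1 | in [-2,1] | out [-2,4] | ==
  [21] u=0 | in [-2,1] | out [-2,1] | ==
  [22] u=6 | in [-2,1] | out [-1,2] | prev [-1,1] | push {0,5}
  [23] u=0 | in [-2,2] | out [-2,2] | prev [-2,1] | push {2,4}
  [24] u=5 | in [-1,2] | out [-1,2] | prev [-1,1] | push {1}
  [25] u=2 | in [-2,2] | out [-2,2] | prev [-2,1] | push {0,6}
  [26] u=4 | in [-2,2] | out [-2,2] | prev [-2,1] | push {}
  [27] u=1 | in [-2,2] | out [-2,4] | ==
  [28] u=0 | in [-2,2] | out [-2,2] | ==
  [29] u=6 | in [-2,2] | out [-1,3] | prev [-1,2] | push {0,5}
  [30] u=0 | in [-2,3] | out [-2,3] | prev [-2,2] | push {2,4}
  [31] u=5 | in [-1,3] | out [-1,3] | prev [-1,2] | push {1}
  [32] u=2 | in [-2,3] | out [-2,3] | prev [-2,2] | push {0,6}
  [33] u=4 | in [-2,3] | out [-2,3] | prev [-2,2] | push {}
  [34] u=1 | in [-2,3] | out [-2,4] | ==
  [35] u=0 | in [-2,3] | out [-2,3] | ==
  [36] u=6 | in [-2,3] | out [-1,4] | prev [-1,3] | push {0,5}
  [37] u=0 | in [-2,4] | out [-2,4] | prev [-2,3] | push {2,4}
  [38] u=5 | in [-1,4] | out [-1,4] | prev [-1,3] | push {1}
  [39] u=2 | in [-2,4] | out [-2,4] | prev [-2,3] | push {0,6}
  [40] u=4 | in [-2,4] | out [-2,4] | prev [-2,3] | push {}
  [41] u=1 | in [-2,4] | out [-2,4] | ==
  [42] u=0 | in [-2,4] | out [-2,4] | ==
  [43] u=6 | in [-2,4] | out [-1,4] | ==

Converged values:
  [0] [-2,4]
  [1] [-2,4]
  [2] [-2,4]
  [3] [-2,-1]
  [4] [-2,4]
  [5] [-1,4]
  [6] [-1,4]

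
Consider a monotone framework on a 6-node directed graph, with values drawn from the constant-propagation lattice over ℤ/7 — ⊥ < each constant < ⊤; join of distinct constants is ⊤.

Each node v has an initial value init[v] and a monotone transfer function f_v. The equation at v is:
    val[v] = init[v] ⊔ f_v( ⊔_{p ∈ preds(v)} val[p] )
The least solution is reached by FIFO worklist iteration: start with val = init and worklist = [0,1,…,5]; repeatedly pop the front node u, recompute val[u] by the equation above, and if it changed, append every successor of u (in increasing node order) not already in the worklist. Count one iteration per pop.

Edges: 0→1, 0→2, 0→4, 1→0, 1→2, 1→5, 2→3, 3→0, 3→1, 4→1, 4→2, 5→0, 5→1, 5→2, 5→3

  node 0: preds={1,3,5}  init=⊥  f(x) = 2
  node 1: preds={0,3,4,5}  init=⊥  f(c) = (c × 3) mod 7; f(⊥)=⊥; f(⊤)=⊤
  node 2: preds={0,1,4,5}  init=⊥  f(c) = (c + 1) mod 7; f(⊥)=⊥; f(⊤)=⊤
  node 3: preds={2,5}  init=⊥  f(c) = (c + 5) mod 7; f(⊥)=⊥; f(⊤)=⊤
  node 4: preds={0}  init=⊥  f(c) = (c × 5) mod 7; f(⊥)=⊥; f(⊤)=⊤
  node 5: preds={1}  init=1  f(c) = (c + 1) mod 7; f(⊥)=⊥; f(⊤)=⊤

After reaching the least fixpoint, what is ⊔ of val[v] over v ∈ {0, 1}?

Trace (10 dequeues):
  [1] u=0 | in 1 | out 2 | prev ⊥ | push {}
  [2] u=1 | in ⊤ | out ⊤ | prev ⊥ | push {0}
  [3] u=2 | in ⊤ | out ⊤ | prev ⊥ | push {}
  [4] u=3 | in ⊤ | out ⊤ | prev ⊥ | push {1}
  [5] u=4 | in 2 | out 3 | prev ⊥ | push {2}
  [6] u=5 | in ⊤ | out ⊤ | prev 1 | push {3}
  [7] u=0 | in ⊤ | out 2 | ==
  [8] u=1 | in ⊤ | out ⊤ | ==
  [9] u=2 | in ⊤ | out ⊤ | ==
  [10] u=3 | in ⊤ | out ⊤ | ==

Converged values:
  [0] 2
  [1] ⊤
  [2] ⊤
  [3] ⊤
  [4] 3
  [5] ⊤

⊤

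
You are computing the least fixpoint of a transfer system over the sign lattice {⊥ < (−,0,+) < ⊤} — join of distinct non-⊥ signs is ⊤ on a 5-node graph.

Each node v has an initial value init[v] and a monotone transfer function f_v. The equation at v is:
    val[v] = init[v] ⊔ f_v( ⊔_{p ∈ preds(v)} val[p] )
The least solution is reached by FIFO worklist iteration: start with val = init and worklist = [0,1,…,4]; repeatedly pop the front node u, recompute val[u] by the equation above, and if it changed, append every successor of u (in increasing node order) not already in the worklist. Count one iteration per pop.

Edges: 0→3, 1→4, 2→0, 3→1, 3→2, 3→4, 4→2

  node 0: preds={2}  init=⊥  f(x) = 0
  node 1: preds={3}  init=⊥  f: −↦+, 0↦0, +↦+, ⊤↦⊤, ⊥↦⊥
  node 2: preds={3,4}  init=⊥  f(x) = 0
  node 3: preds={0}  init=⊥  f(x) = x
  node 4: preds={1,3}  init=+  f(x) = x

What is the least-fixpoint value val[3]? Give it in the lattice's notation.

0

Trace (9 dequeues):
  [1] u=0 | in ⊥ | out 0 | prev ⊥ | push {}
  [2] u=1 | in ⊥ | out ⊥ | ==
  [3] u=2 | in + | out 0 | prev ⊥ | push {0}
  [4] u=3 | in 0 | out 0 | prev ⊥ | push {1,2}
  [5] u=4 | in 0 | out ⊤ | prev + | push {}
  [6] u=0 | in 0 | out 0 | ==
  [7] u=1 | in 0 | out 0 | prev ⊥ | push {4}
  [8] u=2 | in ⊤ | out 0 | ==
  [9] u=4 | in 0 | out ⊤ | ==

Converged values:
  [0] 0
  [1] 0
  [2] 0
  [3] 0
  [4] ⊤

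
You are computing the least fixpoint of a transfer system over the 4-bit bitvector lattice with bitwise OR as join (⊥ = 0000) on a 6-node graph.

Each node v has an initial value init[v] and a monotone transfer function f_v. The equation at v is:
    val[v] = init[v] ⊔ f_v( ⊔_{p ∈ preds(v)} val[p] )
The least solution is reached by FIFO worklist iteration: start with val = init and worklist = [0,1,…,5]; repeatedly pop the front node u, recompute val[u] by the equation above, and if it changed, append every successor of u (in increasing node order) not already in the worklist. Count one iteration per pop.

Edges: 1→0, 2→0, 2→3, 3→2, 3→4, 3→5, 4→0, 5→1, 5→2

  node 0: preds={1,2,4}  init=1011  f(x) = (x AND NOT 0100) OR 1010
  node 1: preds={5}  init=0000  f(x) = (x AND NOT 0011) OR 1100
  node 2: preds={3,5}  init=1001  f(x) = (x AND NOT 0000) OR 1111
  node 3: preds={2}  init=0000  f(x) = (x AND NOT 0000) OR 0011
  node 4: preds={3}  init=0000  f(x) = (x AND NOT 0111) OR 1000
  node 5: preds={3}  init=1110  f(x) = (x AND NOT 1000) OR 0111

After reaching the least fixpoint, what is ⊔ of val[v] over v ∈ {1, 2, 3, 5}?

Trace (9 dequeues):
  [1] u=0 | in 1001 | out 1011 | ==
  [2] u=1 | in 1110 | out 1100 | prev 0000 | push {0}
  [3] u=2 | in 1110 | out 1111 | prev 1001 | push {}
  [4] u=3 | in 1111 | out 1111 | prev 0000 | push {2}
  [5] u=4 | in 1111 | out 1000 | prev 0000 | push {}
  [6] u=5 | in 1111 | out 1111 | prev 1110 | push {1}
  [7] u=0 | in 1111 | out 1011 | ==
  [8] u=2 | in 1111 | out 1111 | ==
  [9] u=1 | in 1111 | out 1100 | ==

Converged values:
  [0] 1011
  [1] 1100
  [2] 1111
  [3] 1111
  [4] 1000
  [5] 1111

1111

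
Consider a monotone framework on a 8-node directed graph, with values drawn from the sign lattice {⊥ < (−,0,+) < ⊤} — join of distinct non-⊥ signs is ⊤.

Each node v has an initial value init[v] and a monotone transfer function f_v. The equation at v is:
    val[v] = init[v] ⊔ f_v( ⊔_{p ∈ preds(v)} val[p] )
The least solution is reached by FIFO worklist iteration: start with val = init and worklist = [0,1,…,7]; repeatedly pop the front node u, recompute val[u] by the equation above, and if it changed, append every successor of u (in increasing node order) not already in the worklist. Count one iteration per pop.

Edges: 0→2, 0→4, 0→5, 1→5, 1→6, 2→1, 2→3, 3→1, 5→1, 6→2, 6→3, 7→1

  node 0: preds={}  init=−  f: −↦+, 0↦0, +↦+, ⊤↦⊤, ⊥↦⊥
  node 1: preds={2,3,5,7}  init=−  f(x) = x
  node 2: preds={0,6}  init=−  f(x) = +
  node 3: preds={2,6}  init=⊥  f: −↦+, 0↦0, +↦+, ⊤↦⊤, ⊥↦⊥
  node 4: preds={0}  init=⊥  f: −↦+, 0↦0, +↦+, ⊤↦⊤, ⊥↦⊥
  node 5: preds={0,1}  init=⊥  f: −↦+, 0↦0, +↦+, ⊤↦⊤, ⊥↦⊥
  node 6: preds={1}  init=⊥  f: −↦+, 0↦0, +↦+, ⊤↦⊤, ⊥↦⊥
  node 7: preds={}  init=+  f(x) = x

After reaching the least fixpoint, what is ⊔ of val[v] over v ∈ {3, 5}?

⊤

Iteration log — 11 steps:
  step 1. node 0  ⊔preds=⊥  new=−  stable
  step 2. node 1  ⊔preds=⊤  new=⊤  old=−  +wl: 
  step 3. node 2  ⊔preds=−  new=⊤  old=−  +wl: 1
  step 4. node 3  ⊔preds=⊤  new=⊤  old=⊥  +wl: 
  step 5. node 4  ⊔preds=−  new=+  old=⊥  +wl: 
  step 6. node 5  ⊔preds=⊤  new=⊤  old=⊥  +wl: 
  step 7. node 6  ⊔preds=⊤  new=⊤  old=⊥  +wl: 2,3
  step 8. node 7  ⊔preds=⊥  new=+  stable
  step 9. node 1  ⊔preds=⊤  new=⊤  stable
  step 10. node 2  ⊔preds=⊤  new=⊤  stable
  step 11. node 3  ⊔preds=⊤  new=⊤  stable

Least fixpoint reached:
  node 0: −
  node 1: ⊤
  node 2: ⊤
  node 3: ⊤
  node 4: +
  node 5: ⊤
  node 6: ⊤
  node 7: +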